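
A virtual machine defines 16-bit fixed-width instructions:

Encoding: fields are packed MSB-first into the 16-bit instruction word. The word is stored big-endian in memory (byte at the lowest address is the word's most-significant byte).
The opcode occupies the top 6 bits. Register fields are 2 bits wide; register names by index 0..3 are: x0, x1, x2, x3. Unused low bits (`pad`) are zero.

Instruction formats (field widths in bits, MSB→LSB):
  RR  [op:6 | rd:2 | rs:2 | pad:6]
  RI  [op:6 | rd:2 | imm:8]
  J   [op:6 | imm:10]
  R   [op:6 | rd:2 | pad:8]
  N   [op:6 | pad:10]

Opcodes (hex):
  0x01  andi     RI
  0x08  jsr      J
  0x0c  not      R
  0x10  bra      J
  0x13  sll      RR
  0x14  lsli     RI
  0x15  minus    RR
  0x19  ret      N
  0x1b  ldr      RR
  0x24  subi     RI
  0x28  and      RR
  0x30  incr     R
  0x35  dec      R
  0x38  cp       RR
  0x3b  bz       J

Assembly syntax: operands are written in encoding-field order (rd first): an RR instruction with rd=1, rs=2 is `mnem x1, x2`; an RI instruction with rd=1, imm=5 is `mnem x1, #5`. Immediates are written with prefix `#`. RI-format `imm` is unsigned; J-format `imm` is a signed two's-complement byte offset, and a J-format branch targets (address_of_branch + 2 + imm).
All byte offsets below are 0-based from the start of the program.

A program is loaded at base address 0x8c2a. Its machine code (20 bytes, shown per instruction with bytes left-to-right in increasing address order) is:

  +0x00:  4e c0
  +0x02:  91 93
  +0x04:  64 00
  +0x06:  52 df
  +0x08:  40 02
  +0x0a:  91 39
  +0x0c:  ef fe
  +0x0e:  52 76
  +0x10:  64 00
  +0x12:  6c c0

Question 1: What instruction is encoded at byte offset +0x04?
off 0x04: read 64 00 as big → 0x6400
  opcode bits[15:10]=0x19: ret/N

ret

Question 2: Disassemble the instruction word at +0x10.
ret

@+10  big-endian(64 00) = 0x6400
  op=0x6400>>10=0x19 ⇒ ret (N)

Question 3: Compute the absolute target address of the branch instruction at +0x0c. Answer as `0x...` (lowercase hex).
0x8c36

off 0x0c: read ef fe as big → 0xeffe
  op=0xeffe>>10=0x3b ⇒ bz (J)
  imm: (w>>0)&0x3ff=0x3fe (s10→-2) → #-2
  target = base 0x8c2a + off 0x0c + 2 + imm -2 = 0x8c36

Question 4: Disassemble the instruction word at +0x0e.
[0e] 52 76 → 0x5276
  opcode bits[15:10]=0x14: lsli/RI
  [9:8] rd=2 = x2
  [7:0] imm=118 = #118

lsli x2, #118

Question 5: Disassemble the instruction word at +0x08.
off 0x08: read 40 02 as big → 0x4002
  top 6b → 0x10 → bra [J]
  imm@[9:0]=0x2 ⇒ #2

bra #2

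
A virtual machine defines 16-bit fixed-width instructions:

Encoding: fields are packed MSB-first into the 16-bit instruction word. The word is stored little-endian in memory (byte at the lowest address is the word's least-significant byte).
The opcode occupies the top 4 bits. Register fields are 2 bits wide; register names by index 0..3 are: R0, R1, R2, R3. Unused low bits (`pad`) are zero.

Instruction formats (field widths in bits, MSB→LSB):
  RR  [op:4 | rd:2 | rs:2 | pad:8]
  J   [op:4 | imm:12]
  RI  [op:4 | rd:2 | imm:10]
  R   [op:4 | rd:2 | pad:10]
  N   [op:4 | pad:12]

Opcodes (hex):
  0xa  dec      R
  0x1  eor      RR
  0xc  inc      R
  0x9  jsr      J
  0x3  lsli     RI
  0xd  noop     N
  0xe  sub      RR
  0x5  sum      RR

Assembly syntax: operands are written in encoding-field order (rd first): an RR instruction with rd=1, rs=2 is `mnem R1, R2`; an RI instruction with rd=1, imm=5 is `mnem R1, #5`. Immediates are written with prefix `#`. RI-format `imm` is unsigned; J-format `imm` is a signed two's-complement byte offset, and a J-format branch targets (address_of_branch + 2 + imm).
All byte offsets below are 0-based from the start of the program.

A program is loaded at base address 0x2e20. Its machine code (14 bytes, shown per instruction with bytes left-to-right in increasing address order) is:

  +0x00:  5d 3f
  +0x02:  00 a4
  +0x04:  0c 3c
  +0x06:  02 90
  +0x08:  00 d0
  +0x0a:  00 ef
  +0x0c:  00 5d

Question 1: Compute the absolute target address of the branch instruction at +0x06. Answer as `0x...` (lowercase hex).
[06] 02 90 → 0x9002
  opcode bits[15:12]=0x9: jsr/J
  imm: (w>>0)&0xfff=0x2 → #2
  target = base 0x2e20 + off 0x06 + 2 + imm 2 = 0x2e2a

0x2e2a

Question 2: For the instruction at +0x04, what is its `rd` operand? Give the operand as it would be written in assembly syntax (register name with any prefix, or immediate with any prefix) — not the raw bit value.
@+04  little-endian(0c 3c) = 0x3c0c
  op=0x3c0c>>12=0x3 ⇒ lsli (RI)
  [11:10] rd=3 = R3
  [9:0] imm=12 = #12

R3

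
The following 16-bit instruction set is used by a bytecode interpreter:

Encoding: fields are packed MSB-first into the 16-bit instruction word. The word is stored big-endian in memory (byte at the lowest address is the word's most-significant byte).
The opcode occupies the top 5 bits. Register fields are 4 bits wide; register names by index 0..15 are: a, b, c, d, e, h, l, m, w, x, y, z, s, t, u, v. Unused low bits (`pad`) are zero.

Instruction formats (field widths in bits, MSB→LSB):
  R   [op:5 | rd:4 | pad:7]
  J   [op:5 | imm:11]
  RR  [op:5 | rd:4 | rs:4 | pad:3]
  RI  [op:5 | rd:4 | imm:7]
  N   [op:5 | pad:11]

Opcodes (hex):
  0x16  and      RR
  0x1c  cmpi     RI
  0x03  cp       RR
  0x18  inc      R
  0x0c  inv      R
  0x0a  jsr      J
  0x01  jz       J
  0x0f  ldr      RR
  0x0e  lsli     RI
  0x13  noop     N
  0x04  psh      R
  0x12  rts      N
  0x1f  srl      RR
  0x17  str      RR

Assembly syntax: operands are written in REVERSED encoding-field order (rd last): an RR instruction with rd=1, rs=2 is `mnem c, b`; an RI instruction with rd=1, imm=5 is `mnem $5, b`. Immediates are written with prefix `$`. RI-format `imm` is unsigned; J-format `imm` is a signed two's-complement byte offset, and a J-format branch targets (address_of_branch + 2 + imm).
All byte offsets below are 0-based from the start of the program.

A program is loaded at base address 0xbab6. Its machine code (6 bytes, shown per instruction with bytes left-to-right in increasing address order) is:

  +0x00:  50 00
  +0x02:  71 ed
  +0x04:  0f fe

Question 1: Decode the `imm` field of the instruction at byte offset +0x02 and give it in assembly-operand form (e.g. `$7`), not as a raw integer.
$109

@+02  big-endian(71 ed) = 0x71ed
  op=0x71ed>>11=0xe ⇒ lsli (RI)
  rd: (w>>7)&0xf=0x3 → d
  imm: (w>>0)&0x7f=0x6d → $109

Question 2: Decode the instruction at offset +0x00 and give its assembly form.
jsr $0

off 0x00: read 50 00 as big → 0x5000
  opcode bits[15:11]=0xa: jsr/J
  [10:0] imm=0 = $0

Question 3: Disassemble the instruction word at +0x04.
jz $-2

+0x04: 0f fe ⇒ word 0x0ffe (big)
  top 5b → 0x1 → jz [J]
  imm@[10:0]=0x7fe (s11→-2) ⇒ $-2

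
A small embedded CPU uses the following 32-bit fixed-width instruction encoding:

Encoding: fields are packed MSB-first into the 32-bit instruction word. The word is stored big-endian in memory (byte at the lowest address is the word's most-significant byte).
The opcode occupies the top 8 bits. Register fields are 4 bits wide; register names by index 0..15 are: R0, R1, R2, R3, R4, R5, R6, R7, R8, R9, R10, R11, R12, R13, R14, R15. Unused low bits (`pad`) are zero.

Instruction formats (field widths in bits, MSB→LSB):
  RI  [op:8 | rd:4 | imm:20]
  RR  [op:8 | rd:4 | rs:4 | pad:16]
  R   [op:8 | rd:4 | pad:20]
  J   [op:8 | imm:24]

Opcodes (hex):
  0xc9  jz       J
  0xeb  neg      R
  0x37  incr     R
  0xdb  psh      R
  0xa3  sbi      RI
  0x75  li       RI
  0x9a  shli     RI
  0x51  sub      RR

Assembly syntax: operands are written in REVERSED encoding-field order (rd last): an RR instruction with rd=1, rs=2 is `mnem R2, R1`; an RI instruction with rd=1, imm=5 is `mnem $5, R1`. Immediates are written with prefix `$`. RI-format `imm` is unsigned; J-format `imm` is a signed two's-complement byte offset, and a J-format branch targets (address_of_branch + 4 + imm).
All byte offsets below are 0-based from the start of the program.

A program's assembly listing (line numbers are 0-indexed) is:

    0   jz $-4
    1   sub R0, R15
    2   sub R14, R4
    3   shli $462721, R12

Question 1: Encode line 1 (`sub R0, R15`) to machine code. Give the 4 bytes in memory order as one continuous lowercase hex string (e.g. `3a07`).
L1: sub op=0x51:8|rd=15:4|rs=0:4|pad=0:16 ⇒ 0x51f00000 ⇒ big 51 f0 00 00

51f00000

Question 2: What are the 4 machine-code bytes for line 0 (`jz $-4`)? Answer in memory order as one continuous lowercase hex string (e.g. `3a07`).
c9fffffc

line 0 (jz): pack op=0xc9:8|imm=-4:24 = 0xc9fffffc; big→ c9 ff ff fc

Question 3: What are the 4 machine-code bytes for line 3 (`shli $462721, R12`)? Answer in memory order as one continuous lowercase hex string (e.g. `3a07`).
L3: shli op=0x9a:8|rd=12:4|imm=462721:20 ⇒ 0x9ac70f81 ⇒ big 9a c7 0f 81

9ac70f81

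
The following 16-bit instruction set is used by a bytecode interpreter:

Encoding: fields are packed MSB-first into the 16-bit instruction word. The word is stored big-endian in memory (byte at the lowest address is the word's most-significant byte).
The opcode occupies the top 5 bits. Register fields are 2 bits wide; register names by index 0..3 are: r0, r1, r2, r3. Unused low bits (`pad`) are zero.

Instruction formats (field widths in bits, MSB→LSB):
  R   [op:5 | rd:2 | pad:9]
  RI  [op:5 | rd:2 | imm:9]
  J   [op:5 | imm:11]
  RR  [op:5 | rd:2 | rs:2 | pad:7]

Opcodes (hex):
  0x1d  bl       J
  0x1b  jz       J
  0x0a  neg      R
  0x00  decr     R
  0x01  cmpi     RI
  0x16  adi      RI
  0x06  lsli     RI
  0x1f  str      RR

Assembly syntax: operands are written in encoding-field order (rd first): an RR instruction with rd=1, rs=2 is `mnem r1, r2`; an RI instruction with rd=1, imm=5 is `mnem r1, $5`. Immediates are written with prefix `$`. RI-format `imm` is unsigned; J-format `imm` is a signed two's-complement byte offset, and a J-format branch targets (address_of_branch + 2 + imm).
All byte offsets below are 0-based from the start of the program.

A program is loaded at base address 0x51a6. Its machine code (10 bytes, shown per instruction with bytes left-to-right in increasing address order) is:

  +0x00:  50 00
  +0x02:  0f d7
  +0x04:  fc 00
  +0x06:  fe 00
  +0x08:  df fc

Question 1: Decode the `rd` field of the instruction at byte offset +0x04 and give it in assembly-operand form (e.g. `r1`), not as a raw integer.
[04] fc 00 → 0xfc00
  opcode bits[15:11]=0x1f: str/RR
  rd@[10:9]=0x2 ⇒ r2
  rs@[8:7]=0x0 ⇒ r0

r2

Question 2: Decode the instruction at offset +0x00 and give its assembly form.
neg r0

+0x00: 50 00 ⇒ word 0x5000 (big)
  top 5b → 0xa → neg [R]
  rd@[10:9]=0x0 ⇒ r0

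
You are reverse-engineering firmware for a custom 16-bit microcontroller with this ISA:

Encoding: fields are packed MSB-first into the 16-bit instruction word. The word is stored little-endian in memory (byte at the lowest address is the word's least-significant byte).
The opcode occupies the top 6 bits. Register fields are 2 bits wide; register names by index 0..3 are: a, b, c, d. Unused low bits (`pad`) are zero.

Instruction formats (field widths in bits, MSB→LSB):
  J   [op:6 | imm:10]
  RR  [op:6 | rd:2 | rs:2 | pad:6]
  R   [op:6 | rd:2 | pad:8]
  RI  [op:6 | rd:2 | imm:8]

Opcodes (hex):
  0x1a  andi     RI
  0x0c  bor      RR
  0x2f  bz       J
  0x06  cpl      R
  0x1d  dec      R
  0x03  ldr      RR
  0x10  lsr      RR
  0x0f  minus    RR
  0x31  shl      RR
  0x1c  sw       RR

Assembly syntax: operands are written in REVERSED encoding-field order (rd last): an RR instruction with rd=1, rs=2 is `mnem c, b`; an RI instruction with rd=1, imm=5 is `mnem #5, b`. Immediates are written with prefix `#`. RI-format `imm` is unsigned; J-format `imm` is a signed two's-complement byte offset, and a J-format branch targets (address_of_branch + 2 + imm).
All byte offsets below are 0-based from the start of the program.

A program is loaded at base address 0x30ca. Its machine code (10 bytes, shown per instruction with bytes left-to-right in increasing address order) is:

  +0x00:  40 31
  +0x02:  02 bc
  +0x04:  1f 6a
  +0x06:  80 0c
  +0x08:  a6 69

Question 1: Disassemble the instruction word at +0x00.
bor b, b

off 0x00: read 40 31 as little → 0x3140
  op=0x3140>>10=0xc ⇒ bor (RR)
  [9:8] rd=1 = b
  [7:6] rs=1 = b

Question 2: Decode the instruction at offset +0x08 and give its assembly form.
+0x08: a6 69 ⇒ word 0x69a6 (little)
  opcode bits[15:10]=0x1a: andi/RI
  rd: (w>>8)&0x3=0x1 → b
  imm: (w>>0)&0xff=0xa6 → #166

andi #166, b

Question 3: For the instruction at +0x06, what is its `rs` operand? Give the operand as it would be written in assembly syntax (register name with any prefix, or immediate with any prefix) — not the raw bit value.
c

+0x06: 80 0c ⇒ word 0x0c80 (little)
  top 6b → 0x3 → ldr [RR]
  rd: (w>>8)&0x3=0x0 → a
  rs: (w>>6)&0x3=0x2 → c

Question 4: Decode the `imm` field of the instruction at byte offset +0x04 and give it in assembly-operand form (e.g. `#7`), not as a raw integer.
off 0x04: read 1f 6a as little → 0x6a1f
  opcode bits[15:10]=0x1a: andi/RI
  rd: (w>>8)&0x3=0x2 → c
  imm: (w>>0)&0xff=0x1f → #31

#31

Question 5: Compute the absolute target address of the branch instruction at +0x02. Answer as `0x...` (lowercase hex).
0x30d0

@+02  little-endian(02 bc) = 0xbc02
  opcode bits[15:10]=0x2f: bz/J
  [9:0] imm=2 = #2
  target = base 0x30ca + off 0x02 + 2 + imm 2 = 0x30d0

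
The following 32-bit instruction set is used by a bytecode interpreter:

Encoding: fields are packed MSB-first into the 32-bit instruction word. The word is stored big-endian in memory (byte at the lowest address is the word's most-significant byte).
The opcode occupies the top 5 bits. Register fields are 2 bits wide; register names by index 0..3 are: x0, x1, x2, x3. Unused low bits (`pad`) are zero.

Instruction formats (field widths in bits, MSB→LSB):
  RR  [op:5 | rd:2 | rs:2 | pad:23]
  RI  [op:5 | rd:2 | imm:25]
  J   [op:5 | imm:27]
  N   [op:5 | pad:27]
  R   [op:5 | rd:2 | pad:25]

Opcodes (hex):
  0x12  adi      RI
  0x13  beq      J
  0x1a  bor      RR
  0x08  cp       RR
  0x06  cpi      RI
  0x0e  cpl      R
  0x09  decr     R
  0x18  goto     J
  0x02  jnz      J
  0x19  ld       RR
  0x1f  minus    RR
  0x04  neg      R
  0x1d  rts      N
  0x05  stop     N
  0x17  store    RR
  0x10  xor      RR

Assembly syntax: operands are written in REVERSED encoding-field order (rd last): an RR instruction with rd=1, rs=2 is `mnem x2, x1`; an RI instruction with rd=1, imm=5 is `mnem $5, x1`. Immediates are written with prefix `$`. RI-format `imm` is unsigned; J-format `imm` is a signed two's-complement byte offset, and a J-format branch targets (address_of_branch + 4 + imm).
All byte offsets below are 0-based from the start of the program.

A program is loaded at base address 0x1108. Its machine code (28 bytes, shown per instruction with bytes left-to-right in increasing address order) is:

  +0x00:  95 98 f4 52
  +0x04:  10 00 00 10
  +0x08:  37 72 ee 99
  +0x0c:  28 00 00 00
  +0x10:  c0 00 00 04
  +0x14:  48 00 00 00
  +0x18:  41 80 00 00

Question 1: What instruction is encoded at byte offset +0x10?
off 0x10: read c0 00 00 04 as big → 0xc0000004
  top 5b → 0x18 → goto [J]
  imm: (w>>0)&0x7ffffff=0x4 → $4

goto $4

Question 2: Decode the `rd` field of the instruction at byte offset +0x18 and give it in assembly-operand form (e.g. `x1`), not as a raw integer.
[18] 41 80 00 00 → 0x41800000
  op=0x41800000>>27=0x8 ⇒ cp (RR)
  rd@[26:25]=0x0 ⇒ x0
  rs@[24:23]=0x3 ⇒ x3

x0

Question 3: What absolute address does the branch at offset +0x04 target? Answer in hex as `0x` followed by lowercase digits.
0x1120

+0x04: 10 00 00 10 ⇒ word 0x10000010 (big)
  top 5b → 0x2 → jnz [J]
  [26:0] imm=16 = $16
  target = base 0x1108 + off 0x04 + 4 + imm 16 = 0x1120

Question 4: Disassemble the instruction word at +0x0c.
stop

off 0x0c: read 28 00 00 00 as big → 0x28000000
  opcode bits[31:27]=0x5: stop/N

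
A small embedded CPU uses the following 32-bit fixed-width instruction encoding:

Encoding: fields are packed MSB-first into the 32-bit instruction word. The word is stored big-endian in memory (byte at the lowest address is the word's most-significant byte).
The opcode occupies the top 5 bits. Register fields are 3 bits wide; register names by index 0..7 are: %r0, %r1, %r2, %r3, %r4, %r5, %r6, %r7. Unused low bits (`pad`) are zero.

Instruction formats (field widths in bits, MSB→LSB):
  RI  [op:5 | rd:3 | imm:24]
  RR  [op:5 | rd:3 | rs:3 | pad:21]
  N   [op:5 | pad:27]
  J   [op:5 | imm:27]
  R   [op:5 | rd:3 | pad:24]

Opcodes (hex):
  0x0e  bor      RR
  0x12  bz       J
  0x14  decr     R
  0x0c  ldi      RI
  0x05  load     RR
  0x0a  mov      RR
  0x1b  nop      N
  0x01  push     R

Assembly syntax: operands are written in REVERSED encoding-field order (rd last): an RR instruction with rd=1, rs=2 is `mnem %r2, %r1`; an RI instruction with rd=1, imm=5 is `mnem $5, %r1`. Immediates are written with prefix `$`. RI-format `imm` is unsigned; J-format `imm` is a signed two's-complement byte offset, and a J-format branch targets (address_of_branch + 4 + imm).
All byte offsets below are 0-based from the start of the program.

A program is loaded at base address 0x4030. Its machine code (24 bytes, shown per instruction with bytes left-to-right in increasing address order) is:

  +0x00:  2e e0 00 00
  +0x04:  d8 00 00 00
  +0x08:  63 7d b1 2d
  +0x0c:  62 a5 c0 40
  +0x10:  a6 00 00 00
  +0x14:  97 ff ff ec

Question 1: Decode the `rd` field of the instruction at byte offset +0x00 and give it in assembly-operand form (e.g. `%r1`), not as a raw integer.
@+00  big-endian(2e e0 00 00) = 0x2ee00000
  op=0x2ee00000>>27=0x5 ⇒ load (RR)
  rd: (w>>24)&0x7=0x6 → %r6
  rs: (w>>21)&0x7=0x7 → %r7

%r6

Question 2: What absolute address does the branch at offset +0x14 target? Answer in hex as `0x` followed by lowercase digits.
+0x14: 97 ff ff ec ⇒ word 0x97ffffec (big)
  top 5b → 0x12 → bz [J]
  imm: (w>>0)&0x7ffffff=0x7ffffec (s27→-20) → $-20
  target = base 0x4030 + off 0x14 + 4 + imm -20 = 0x4034

0x4034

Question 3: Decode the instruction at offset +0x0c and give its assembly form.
ldi $10862656, %r2

[0c] 62 a5 c0 40 → 0x62a5c040
  top 5b → 0xc → ldi [RI]
  rd: (w>>24)&0x7=0x2 → %r2
  imm: (w>>0)&0xffffff=0xa5c040 → $10862656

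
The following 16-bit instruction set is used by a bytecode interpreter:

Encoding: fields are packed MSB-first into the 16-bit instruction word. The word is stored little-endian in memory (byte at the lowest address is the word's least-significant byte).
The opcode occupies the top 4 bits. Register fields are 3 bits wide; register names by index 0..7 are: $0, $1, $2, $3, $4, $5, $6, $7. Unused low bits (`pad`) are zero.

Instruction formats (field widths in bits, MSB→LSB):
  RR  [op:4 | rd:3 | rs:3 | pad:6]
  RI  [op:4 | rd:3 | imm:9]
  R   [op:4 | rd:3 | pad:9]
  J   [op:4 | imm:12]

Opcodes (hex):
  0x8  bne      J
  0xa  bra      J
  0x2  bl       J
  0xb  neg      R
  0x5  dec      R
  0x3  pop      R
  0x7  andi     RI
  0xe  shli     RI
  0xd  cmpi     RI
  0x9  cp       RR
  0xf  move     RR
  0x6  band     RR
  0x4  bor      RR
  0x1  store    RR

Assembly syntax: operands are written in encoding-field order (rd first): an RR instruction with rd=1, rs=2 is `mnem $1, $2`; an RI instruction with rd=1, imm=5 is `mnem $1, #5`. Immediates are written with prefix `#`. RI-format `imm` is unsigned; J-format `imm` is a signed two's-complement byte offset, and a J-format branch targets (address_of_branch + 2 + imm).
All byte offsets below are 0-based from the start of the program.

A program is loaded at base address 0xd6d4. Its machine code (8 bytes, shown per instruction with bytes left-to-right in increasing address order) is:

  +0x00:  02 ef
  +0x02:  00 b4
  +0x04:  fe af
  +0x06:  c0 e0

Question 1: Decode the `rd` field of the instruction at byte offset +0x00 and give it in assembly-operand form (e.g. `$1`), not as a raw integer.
$7

[00] 02 ef → 0xef02
  top 4b → 0xe → shli [RI]
  rd: (w>>9)&0x7=0x7 → $7
  imm: (w>>0)&0x1ff=0x102 → #258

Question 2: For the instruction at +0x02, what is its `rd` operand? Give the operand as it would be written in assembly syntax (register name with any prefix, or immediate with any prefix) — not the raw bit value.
off 0x02: read 00 b4 as little → 0xb400
  top 4b → 0xb → neg [R]
  rd: (w>>9)&0x7=0x2 → $2

$2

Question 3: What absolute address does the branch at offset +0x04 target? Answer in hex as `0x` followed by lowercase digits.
[04] fe af → 0xaffe
  op=0xaffe>>12=0xa ⇒ bra (J)
  imm: (w>>0)&0xfff=0xffe (s12→-2) → #-2
  target = base 0xd6d4 + off 0x04 + 2 + imm -2 = 0xd6d8

0xd6d8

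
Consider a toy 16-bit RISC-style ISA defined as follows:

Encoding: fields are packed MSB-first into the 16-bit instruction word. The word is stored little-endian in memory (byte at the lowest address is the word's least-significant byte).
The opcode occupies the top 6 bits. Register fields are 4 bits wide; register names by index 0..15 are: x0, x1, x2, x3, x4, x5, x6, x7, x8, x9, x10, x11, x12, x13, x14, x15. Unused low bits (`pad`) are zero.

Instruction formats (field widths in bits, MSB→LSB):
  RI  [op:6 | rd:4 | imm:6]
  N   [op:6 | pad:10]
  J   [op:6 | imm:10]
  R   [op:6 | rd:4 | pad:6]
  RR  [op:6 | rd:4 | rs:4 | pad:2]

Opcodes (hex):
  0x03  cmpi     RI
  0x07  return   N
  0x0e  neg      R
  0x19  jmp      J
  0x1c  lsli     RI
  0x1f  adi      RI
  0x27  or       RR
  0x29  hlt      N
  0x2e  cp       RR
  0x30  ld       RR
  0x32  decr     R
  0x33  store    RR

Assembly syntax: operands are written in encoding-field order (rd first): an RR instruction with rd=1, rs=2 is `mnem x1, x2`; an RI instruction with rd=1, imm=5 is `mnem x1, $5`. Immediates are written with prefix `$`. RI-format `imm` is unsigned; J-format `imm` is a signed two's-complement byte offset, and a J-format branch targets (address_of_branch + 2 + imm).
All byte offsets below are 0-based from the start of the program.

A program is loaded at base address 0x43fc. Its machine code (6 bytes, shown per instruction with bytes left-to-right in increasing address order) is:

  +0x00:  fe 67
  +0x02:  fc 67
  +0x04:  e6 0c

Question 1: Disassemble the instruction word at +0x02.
jmp $-4

off 0x02: read fc 67 as little → 0x67fc
  op=0x67fc>>10=0x19 ⇒ jmp (J)
  [9:0] imm=1020 (s10→-4) = $-4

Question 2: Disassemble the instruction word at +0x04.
+0x04: e6 0c ⇒ word 0x0ce6 (little)
  opcode bits[15:10]=0x3: cmpi/RI
  rd: (w>>6)&0xf=0x3 → x3
  imm: (w>>0)&0x3f=0x26 → $38

cmpi x3, $38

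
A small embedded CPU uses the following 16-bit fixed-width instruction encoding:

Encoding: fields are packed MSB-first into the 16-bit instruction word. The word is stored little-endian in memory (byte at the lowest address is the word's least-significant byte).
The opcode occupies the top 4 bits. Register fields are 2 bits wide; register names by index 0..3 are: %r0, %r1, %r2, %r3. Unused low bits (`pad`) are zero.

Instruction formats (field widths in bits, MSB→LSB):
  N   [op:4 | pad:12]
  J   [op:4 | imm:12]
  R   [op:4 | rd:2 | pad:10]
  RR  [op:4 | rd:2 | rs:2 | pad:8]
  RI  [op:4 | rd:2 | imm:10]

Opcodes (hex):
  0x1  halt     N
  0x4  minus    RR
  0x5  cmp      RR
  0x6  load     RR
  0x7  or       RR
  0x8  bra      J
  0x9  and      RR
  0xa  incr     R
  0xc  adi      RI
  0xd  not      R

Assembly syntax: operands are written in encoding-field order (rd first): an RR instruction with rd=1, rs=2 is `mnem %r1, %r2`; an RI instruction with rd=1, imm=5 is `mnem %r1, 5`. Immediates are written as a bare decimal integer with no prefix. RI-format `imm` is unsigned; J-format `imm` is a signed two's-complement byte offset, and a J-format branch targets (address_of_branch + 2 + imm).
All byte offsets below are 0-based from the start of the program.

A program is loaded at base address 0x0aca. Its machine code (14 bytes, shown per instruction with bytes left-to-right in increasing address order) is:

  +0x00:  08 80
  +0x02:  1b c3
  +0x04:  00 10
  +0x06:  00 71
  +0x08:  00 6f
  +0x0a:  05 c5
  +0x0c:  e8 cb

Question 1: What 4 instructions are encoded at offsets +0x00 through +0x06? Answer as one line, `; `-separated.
[00] 08 80 → 0x8008
  opcode bits[15:12]=0x8: bra/J
  [11:0] imm=8 = 8
[02] 1b c3 → 0xc31b
  opcode bits[15:12]=0xc: adi/RI
  [11:10] rd=0 = %r0
  [9:0] imm=795 = 795
[04] 00 10 → 0x1000
  opcode bits[15:12]=0x1: halt/N
[06] 00 71 → 0x7100
  opcode bits[15:12]=0x7: or/RR
  [11:10] rd=0 = %r0
  [9:8] rs=1 = %r1

bra 8; adi %r0, 795; halt; or %r0, %r1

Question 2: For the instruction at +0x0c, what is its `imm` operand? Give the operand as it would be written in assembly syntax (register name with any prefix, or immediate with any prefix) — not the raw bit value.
@+0c  little-endian(e8 cb) = 0xcbe8
  op=0xcbe8>>12=0xc ⇒ adi (RI)
  rd: (w>>10)&0x3=0x2 → %r2
  imm: (w>>0)&0x3ff=0x3e8 → 1000

1000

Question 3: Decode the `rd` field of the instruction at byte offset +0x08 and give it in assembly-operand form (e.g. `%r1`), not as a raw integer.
%r3

@+08  little-endian(00 6f) = 0x6f00
  op=0x6f00>>12=0x6 ⇒ load (RR)
  rd: (w>>10)&0x3=0x3 → %r3
  rs: (w>>8)&0x3=0x3 → %r3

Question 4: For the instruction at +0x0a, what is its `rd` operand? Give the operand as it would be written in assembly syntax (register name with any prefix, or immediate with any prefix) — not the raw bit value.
+0x0a: 05 c5 ⇒ word 0xc505 (little)
  opcode bits[15:12]=0xc: adi/RI
  [11:10] rd=1 = %r1
  [9:0] imm=261 = 261

%r1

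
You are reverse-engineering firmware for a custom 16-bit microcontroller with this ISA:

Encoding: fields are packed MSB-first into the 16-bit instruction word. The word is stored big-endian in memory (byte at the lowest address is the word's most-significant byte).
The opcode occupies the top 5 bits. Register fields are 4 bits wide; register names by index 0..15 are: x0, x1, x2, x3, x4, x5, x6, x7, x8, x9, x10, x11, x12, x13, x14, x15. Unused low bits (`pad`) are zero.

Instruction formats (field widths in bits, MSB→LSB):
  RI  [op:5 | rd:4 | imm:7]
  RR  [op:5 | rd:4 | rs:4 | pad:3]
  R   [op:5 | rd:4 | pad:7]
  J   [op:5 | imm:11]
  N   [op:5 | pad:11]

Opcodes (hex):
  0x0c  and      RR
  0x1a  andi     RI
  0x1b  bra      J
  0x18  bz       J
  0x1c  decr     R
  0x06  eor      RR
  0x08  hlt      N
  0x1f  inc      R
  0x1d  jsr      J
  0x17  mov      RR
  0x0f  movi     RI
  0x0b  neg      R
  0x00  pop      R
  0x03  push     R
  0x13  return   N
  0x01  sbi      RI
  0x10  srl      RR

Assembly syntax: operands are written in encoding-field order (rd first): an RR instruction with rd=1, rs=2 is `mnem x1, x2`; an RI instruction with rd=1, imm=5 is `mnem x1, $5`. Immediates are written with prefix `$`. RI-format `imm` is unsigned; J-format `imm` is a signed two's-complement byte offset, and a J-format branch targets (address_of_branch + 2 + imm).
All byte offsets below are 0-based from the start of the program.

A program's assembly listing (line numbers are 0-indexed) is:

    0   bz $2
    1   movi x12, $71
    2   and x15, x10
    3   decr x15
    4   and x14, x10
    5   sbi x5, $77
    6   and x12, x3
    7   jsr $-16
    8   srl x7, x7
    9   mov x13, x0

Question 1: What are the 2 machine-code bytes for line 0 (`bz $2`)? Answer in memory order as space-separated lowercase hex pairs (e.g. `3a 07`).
c0 02

L0: bz op=0x18:5|imm=2:11 ⇒ 0xc002 ⇒ big c0 02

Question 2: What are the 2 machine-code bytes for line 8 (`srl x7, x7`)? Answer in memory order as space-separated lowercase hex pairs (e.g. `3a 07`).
83 b8

L8: srl op=0x10:5|rd=7:4|rs=7:4|pad=0:3 ⇒ 0x83b8 ⇒ big 83 b8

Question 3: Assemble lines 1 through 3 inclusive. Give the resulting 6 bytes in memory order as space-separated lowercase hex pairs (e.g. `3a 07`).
7e 47 67 d0 e7 80

line 1 (movi): pack op=0xf:5|rd=12:4|imm=71:7 = 0x7e47; big→ 7e 47
line 2 (and): pack op=0xc:5|rd=15:4|rs=10:4|pad=0:3 = 0x67d0; big→ 67 d0
line 3 (decr): pack op=0x1c:5|rd=15:4|pad=0:7 = 0xe780; big→ e7 80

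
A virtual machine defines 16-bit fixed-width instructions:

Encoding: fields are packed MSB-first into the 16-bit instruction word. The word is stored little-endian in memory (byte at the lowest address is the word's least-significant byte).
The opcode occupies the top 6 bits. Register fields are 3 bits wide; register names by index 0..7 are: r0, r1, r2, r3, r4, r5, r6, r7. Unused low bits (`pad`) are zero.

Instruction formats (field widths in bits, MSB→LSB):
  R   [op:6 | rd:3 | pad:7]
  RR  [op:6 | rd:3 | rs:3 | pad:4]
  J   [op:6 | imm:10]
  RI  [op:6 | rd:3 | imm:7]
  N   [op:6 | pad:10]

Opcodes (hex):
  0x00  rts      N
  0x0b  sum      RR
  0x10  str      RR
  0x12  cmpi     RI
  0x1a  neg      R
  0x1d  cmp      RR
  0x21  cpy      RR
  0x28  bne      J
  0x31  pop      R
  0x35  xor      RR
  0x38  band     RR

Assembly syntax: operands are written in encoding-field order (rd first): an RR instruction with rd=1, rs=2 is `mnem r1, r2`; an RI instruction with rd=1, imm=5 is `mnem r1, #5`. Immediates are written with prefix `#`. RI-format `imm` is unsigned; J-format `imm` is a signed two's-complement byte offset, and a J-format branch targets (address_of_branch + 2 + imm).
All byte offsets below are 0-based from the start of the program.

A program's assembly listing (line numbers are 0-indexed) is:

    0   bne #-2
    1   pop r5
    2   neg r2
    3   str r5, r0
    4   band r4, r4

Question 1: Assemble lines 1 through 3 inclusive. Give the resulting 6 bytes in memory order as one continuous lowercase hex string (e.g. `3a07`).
L1: pop op=0x31:6|rd=5:3|pad=0:7 ⇒ 0xc680 ⇒ little 80 c6
L2: neg op=0x1a:6|rd=2:3|pad=0:7 ⇒ 0x6900 ⇒ little 00 69
L3: str op=0x10:6|rd=5:3|rs=0:3|pad=0:4 ⇒ 0x4280 ⇒ little 80 42

80c600698042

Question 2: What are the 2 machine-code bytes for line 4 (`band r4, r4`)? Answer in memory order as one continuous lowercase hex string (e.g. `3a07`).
L4: band op=0x38:6|rd=4:3|rs=4:3|pad=0:4 ⇒ 0xe240 ⇒ little 40 e2

40e2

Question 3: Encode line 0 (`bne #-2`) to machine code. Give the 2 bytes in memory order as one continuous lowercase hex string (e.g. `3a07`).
line 0 (bne): pack op=0x28:6|imm=-2:10 = 0xa3fe; little→ fe a3

fea3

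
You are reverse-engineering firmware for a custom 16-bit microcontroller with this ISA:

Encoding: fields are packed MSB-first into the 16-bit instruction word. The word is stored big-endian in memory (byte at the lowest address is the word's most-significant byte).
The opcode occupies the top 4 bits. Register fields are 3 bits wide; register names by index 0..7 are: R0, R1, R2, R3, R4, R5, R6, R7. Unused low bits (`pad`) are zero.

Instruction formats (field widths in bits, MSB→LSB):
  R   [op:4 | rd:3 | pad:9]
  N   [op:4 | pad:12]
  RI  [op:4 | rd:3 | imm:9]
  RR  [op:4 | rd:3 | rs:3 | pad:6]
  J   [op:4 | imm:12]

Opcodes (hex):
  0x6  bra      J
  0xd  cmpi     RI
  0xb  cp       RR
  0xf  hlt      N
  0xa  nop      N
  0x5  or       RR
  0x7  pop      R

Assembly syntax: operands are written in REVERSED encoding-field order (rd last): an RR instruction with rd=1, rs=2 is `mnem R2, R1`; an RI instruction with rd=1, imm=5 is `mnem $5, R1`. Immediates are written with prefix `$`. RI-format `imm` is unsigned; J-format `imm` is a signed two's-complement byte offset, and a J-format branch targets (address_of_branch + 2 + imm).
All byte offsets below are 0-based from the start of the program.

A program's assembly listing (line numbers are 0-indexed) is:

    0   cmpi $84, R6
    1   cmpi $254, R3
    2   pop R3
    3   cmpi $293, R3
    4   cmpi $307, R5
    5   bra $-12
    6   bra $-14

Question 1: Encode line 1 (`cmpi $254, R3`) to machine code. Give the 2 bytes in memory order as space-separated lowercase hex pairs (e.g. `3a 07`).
d6 fe

line 1 (cmpi): pack op=0xd:4|rd=3:3|imm=254:9 = 0xd6fe; big→ d6 fe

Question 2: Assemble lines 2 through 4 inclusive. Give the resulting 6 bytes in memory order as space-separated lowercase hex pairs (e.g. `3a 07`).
L2: pop op=0x7:4|rd=3:3|pad=0:9 ⇒ 0x7600 ⇒ big 76 00
L3: cmpi op=0xd:4|rd=3:3|imm=293:9 ⇒ 0xd725 ⇒ big d7 25
L4: cmpi op=0xd:4|rd=5:3|imm=307:9 ⇒ 0xdb33 ⇒ big db 33

76 00 d7 25 db 33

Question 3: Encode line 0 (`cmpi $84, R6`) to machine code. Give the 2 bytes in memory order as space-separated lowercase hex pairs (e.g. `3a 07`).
dc 54

line 0 (cmpi): pack op=0xd:4|rd=6:3|imm=84:9 = 0xdc54; big→ dc 54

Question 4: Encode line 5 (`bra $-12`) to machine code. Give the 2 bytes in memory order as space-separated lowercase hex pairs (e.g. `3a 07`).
L5: bra op=0x6:4|imm=-12:12 ⇒ 0x6ff4 ⇒ big 6f f4

6f f4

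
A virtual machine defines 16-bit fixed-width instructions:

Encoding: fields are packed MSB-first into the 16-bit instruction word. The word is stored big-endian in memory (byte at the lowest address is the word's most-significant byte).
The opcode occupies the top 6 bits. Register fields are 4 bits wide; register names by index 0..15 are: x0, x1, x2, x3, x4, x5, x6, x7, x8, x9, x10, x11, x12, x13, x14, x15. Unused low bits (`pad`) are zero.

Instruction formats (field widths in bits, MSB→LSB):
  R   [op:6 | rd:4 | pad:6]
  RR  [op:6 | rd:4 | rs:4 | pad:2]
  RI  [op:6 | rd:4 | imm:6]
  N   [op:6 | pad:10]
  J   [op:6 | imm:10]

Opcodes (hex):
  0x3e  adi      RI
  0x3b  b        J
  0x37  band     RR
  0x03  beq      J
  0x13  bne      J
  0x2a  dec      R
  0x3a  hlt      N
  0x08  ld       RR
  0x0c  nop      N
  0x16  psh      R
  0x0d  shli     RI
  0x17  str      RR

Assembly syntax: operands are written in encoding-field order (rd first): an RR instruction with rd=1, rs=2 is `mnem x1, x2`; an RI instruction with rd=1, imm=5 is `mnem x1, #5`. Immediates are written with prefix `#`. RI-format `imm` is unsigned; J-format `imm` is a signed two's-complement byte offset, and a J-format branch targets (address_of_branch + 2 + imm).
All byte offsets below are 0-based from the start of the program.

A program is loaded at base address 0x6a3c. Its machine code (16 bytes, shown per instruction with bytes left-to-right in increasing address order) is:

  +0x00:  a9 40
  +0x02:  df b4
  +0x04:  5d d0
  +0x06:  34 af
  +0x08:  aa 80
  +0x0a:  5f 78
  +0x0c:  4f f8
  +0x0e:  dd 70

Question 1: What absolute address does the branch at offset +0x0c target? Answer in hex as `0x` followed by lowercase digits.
0x6a42

[0c] 4f f8 → 0x4ff8
  top 6b → 0x13 → bne [J]
  imm@[9:0]=0x3f8 (s10→-8) ⇒ #-8
  target = base 0x6a3c + off 0x0c + 2 + imm -8 = 0x6a42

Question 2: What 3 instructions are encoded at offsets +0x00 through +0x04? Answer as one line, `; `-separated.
off 0x00: read a9 40 as big → 0xa940
  op=0xa940>>10=0x2a ⇒ dec (R)
  rd@[9:6]=0x5 ⇒ x5
off 0x02: read df b4 as big → 0xdfb4
  op=0xdfb4>>10=0x37 ⇒ band (RR)
  rd@[9:6]=0xe ⇒ x14
  rs@[5:2]=0xd ⇒ x13
off 0x04: read 5d d0 as big → 0x5dd0
  op=0x5dd0>>10=0x17 ⇒ str (RR)
  rd@[9:6]=0x7 ⇒ x7
  rs@[5:2]=0x4 ⇒ x4

dec x5; band x14, x13; str x7, x4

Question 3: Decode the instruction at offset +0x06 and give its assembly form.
+0x06: 34 af ⇒ word 0x34af (big)
  opcode bits[15:10]=0xd: shli/RI
  rd@[9:6]=0x2 ⇒ x2
  imm@[5:0]=0x2f ⇒ #47

shli x2, #47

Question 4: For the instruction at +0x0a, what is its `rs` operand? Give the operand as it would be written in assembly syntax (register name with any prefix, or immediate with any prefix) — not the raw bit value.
x14

[0a] 5f 78 → 0x5f78
  top 6b → 0x17 → str [RR]
  [9:6] rd=13 = x13
  [5:2] rs=14 = x14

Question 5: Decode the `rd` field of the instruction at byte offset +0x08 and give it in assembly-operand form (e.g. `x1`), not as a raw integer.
x10

off 0x08: read aa 80 as big → 0xaa80
  top 6b → 0x2a → dec [R]
  rd@[9:6]=0xa ⇒ x10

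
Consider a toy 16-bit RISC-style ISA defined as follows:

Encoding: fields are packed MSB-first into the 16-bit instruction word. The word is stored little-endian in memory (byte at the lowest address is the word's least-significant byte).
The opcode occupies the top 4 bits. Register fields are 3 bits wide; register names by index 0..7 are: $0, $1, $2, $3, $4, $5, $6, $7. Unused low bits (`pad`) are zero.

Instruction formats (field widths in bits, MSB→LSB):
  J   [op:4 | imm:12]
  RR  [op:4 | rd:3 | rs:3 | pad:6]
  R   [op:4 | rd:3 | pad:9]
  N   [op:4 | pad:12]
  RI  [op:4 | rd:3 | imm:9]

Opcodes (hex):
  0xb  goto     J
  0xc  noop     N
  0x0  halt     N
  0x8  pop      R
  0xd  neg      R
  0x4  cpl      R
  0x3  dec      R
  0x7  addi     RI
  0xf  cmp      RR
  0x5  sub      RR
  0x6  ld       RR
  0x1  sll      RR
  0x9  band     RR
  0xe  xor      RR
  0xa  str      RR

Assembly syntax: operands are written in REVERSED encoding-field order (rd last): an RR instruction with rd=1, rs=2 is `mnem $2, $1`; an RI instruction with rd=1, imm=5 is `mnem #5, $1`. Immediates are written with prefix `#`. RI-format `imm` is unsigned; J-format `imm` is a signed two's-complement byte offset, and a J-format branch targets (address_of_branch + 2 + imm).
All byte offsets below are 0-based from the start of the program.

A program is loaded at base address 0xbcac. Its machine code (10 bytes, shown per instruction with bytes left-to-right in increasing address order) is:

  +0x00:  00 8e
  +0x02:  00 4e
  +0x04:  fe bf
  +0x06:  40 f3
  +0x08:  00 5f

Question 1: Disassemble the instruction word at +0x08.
@+08  little-endian(00 5f) = 0x5f00
  top 4b → 0x5 → sub [RR]
  rd: (w>>9)&0x7=0x7 → $7
  rs: (w>>6)&0x7=0x4 → $4

sub $4, $7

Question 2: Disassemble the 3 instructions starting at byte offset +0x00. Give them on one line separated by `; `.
off 0x00: read 00 8e as little → 0x8e00
  op=0x8e00>>12=0x8 ⇒ pop (R)
  rd: (w>>9)&0x7=0x7 → $7
off 0x02: read 00 4e as little → 0x4e00
  op=0x4e00>>12=0x4 ⇒ cpl (R)
  rd: (w>>9)&0x7=0x7 → $7
off 0x04: read fe bf as little → 0xbffe
  op=0xbffe>>12=0xb ⇒ goto (J)
  imm: (w>>0)&0xfff=0xffe (s12→-2) → #-2

pop $7; cpl $7; goto #-2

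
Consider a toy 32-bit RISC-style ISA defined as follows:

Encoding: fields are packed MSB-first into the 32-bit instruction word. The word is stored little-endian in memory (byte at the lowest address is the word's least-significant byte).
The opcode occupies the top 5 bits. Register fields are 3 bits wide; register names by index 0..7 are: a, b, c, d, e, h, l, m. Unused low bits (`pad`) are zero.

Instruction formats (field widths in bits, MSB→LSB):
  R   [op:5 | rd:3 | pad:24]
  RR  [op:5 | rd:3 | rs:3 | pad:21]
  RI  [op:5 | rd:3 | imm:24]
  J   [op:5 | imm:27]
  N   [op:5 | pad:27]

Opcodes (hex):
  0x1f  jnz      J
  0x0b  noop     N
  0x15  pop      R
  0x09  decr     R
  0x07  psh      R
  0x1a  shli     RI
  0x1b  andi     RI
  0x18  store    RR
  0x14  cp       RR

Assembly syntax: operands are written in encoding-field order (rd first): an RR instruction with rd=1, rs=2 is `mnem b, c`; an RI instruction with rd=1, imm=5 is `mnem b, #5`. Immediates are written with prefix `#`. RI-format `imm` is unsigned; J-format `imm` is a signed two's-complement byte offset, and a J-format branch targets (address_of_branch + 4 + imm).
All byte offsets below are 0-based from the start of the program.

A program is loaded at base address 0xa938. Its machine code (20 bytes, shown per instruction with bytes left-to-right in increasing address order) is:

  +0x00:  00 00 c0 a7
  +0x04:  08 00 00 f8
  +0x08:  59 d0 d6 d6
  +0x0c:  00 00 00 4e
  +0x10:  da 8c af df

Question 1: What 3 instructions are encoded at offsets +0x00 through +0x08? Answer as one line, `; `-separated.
cp m, l; jnz #8; shli l, #14078041

[00] 00 00 c0 a7 → 0xa7c00000
  opcode bits[31:27]=0x14: cp/RR
  rd: (w>>24)&0x7=0x7 → m
  rs: (w>>21)&0x7=0x6 → l
[04] 08 00 00 f8 → 0xf8000008
  opcode bits[31:27]=0x1f: jnz/J
  imm: (w>>0)&0x7ffffff=0x8 → #8
[08] 59 d0 d6 d6 → 0xd6d6d059
  opcode bits[31:27]=0x1a: shli/RI
  rd: (w>>24)&0x7=0x6 → l
  imm: (w>>0)&0xffffff=0xd6d059 → #14078041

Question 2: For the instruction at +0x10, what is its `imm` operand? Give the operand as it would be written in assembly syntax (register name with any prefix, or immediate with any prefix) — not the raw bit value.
off 0x10: read da 8c af df as little → 0xdfaf8cda
  op=0xdfaf8cda>>27=0x1b ⇒ andi (RI)
  [26:24] rd=7 = m
  [23:0] imm=11504858 = #11504858

#11504858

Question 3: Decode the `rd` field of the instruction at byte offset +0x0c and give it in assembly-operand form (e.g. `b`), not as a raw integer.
off 0x0c: read 00 00 00 4e as little → 0x4e000000
  opcode bits[31:27]=0x9: decr/R
  rd: (w>>24)&0x7=0x6 → l

l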